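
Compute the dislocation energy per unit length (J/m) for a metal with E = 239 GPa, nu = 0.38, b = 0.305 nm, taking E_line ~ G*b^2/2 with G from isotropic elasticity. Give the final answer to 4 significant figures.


Step 1: G = E / (2*(1+nu))
G = 239 / (2*(1+0.38)) = 86.5942 GPa = 8.65942e+10 Pa
Step 2: E_line = G*b^2/2
b = 0.305 nm = 3.05e-10 m
E_line = 0.5 * 8.65942e+10 * (3.05e-10)^2 = 4.028e-09 J/m


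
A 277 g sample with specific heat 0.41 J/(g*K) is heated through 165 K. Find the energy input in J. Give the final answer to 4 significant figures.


Q = m * cp * dT
Q = 277 * 0.41 * 165
Q = 18740 J


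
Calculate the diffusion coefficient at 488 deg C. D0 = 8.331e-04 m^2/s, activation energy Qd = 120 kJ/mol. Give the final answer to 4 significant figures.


D = D0 * exp(-Qd / (R*T))
T = 761.15 K
D = 8.331e-04 * exp(-120e3 / (8.314 * 761.15))
D = 4.845e-12 m^2/s


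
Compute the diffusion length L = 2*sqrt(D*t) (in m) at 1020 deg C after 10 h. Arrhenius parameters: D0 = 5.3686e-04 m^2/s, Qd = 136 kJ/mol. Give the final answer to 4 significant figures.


Step 1: D = D0 * exp(-Qd/(R*T))
T = 1293.15 K
D = 5.3686e-04 * exp(-136e3 / (8.314 * 1293.15)) = 1.72254e-09 m^2/s
Step 2: L = 2*sqrt(D*t)
t = 10 h = 36000 s
L = 2*sqrt(1.72254e-09 * 36000) = 0.01575 m


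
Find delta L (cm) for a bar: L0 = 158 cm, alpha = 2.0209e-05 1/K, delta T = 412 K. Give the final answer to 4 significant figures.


dL = L0 * alpha * dT
dL = 158 * 2.0209e-05 * 412
dL = 1.316 cm


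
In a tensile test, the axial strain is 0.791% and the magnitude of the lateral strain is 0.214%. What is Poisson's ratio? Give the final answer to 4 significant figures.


nu = -epsilon_lat / epsilon_axial
Lateral strain is contraction (negative), so using magnitudes:
nu = 0.214 / 0.791
nu = 0.2705


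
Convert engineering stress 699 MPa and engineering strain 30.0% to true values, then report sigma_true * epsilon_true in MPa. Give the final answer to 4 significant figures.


sigma_true = sigma_eng * (1 + epsilon_eng)
sigma_true = 699 * (1 + 0.3) = 908.7 MPa
epsilon_true = ln(1 + epsilon_eng)
epsilon_true = ln(1 + 0.3) = 0.262364
sigma_true * epsilon_true = 908.7 * 0.262364 = 238.4 MPa


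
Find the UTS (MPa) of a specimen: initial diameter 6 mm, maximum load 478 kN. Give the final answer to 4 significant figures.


A0 = pi*(d/2)^2 = pi*(6/2)^2 = 28.2743 mm^2
UTS = F_max / A0 = 478*1000 / 28.2743
UTS = 16910 MPa


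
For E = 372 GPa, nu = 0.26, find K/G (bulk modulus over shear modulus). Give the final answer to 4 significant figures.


G = E / (2*(1+nu))
G = 372 / (2*(1+0.26)) = 147.619 GPa
K = E / (3*(1-2*nu))
K = 372 / (3*(1-2*0.26)) = 258.333 GPa
K/G = 258.333 / 147.619 = 1.75


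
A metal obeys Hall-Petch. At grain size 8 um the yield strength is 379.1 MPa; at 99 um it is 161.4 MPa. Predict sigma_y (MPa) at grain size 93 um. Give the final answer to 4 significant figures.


sigma_y = sigma0 + k / sqrt(d)
1/sqrt(d1) = 1/sqrt(8e-06) = 353.553;  1/sqrt(d2) = 100.504
k = (sigma1 - sigma2) / (1/sqrt(d1) - 1/sqrt(d2)) = (379.1 - 161.4) / (353.553 - 100.504) = 0.860306 MPa*m^0.5
sigma0 = sigma1 - k/sqrt(d1) = 379.1 - 0.860306*353.553 = 74.936 MPa
sigma_y(d3) = 74.936 + 0.860306 / sqrt(9.3e-05) = 164.1 MPa


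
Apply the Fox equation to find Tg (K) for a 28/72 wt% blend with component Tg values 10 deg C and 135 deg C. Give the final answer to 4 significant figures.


1/Tg = w1/Tg1 + w2/Tg2 (in Kelvin)
Tg1 = 283.15 K, Tg2 = 408.15 K
1/Tg = 0.28/283.15 + 0.72/408.15
Tg = 363.2 K


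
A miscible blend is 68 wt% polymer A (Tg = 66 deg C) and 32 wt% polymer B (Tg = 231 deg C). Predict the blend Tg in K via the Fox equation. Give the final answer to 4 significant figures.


1/Tg = w1/Tg1 + w2/Tg2 (in Kelvin)
Tg1 = 339.15 K, Tg2 = 504.15 K
1/Tg = 0.68/339.15 + 0.32/504.15
Tg = 378.8 K


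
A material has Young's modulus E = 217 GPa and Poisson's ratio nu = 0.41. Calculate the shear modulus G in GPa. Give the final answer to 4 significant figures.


G = E / (2*(1+nu))
G = 217 / (2*(1+0.41))
G = 76.95 GPa


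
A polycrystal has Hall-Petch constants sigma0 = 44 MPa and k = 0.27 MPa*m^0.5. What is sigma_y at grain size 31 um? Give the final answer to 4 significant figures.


sigma_y = sigma0 + k / sqrt(d)
d = 31 um = 3.1e-05 m
sigma_y = 44 + 0.27 / sqrt(3.1e-05)
sigma_y = 92.49 MPa


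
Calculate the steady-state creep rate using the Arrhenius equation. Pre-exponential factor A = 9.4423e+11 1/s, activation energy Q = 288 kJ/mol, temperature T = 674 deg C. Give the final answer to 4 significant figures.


rate = A * exp(-Q / (R*T))
T = 674 + 273.15 = 947.15 K
rate = 9.4423e+11 * exp(-288e3 / (8.314 * 947.15))
rate = 1.235e-04 1/s


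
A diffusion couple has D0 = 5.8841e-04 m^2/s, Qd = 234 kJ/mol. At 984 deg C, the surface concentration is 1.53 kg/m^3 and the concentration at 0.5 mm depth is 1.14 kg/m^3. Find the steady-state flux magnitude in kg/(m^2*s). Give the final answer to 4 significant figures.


Step 1: D = D0 * exp(-Qd/(R*T))
T = 984 + 273.15 = 1257.15 K
D = 5.8841e-04 * exp(-234e3 / (8.314 * 1257.15)) = 1.11332e-13 m^2/s
Step 2: J = D * (C1 - C2) / dx
J = 1.11332e-13 * (1.53 - 1.14) / 5e-04
J = 8.684e-11 kg/(m^2*s)


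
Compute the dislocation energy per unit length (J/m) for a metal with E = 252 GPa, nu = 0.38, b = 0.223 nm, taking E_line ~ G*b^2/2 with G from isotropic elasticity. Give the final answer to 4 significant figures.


Step 1: G = E / (2*(1+nu))
G = 252 / (2*(1+0.38)) = 91.3043 GPa = 9.13043e+10 Pa
Step 2: E_line = G*b^2/2
b = 0.223 nm = 2.23e-10 m
E_line = 0.5 * 9.13043e+10 * (2.23e-10)^2 = 2.27e-09 J/m


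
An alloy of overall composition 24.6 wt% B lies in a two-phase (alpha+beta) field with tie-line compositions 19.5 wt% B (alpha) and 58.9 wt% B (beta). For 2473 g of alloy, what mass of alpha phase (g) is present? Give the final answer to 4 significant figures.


f_alpha = (C_beta - C0) / (C_beta - C_alpha)
f_alpha = (58.9 - 24.6) / (58.9 - 19.5) = 0.870558
m_alpha = f_alpha * m_total = 0.870558 * 2473 = 2153 g


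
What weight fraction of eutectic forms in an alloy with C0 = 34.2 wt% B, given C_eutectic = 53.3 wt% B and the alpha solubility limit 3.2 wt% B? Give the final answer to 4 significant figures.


f_primary = (C_e - C0) / (C_e - C_alpha_max)
f_primary = (53.3 - 34.2) / (53.3 - 3.2)
f_primary = 0.381238
f_eutectic = 1 - 0.381238 = 0.6188


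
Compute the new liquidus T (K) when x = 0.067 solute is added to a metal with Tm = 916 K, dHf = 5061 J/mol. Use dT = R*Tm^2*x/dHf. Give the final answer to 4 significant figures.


dT = R*Tm^2*x / dHf
dT = 8.314 * 916^2 * 0.067 / 5061
dT = 92.3505 K
T_new = 916 - 92.3505 = 823.6 K


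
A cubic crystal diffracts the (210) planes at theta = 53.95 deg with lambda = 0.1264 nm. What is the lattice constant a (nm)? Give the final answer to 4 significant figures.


d = lambda / (2*sin(theta))
d = 0.1264 / (2*sin(53.95 deg))
d = 0.0781691 nm
a = d * sqrt(h^2+k^2+l^2) = 0.0781691 * sqrt(5)
a = 0.1748 nm


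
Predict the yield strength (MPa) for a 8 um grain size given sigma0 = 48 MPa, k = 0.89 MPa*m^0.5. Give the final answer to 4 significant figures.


sigma_y = sigma0 + k / sqrt(d)
d = 8 um = 8e-06 m
sigma_y = 48 + 0.89 / sqrt(8e-06)
sigma_y = 362.7 MPa


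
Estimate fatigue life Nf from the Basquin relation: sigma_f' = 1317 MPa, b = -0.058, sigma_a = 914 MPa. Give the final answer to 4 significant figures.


sigma_a = sigma_f' * (2*Nf)^b
2*Nf = (sigma_a / sigma_f')^(1/b)
2*Nf = (914 / 1317)^(1/-0.058)
2*Nf = 543.457
Nf = 271.7 cycles


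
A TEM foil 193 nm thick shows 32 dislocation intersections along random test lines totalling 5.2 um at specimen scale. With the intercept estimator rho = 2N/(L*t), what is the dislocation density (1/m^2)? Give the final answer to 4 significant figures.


rho = 2N / (L * t)
L = 5.2 um = 5.2e-06 m, t = 193 nm = 1.93e-07 m
rho = 2 * 32 / (5.2e-06 * 1.93e-07)
rho = 6.377e+13 1/m^2


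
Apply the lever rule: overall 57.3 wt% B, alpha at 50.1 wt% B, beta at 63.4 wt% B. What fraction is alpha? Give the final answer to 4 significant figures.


f_alpha = (C_beta - C0) / (C_beta - C_alpha)
f_alpha = (63.4 - 57.3) / (63.4 - 50.1)
f_alpha = 0.4586


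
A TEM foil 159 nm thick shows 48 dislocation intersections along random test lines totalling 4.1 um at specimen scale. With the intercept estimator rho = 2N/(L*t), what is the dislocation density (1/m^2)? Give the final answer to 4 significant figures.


rho = 2N / (L * t)
L = 4.1 um = 4.1e-06 m, t = 159 nm = 1.59e-07 m
rho = 2 * 48 / (4.1e-06 * 1.59e-07)
rho = 1.473e+14 1/m^2


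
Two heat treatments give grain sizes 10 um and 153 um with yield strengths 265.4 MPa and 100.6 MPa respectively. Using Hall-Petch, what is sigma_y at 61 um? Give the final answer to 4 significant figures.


sigma_y = sigma0 + k / sqrt(d)
1/sqrt(d1) = 1/sqrt(1e-05) = 316.228;  1/sqrt(d2) = 80.8452
k = (sigma1 - sigma2) / (1/sqrt(d1) - 1/sqrt(d2)) = (265.4 - 100.6) / (316.228 - 80.8452) = 0.700137 MPa*m^0.5
sigma0 = sigma1 - k/sqrt(d1) = 265.4 - 0.700137*316.228 = 43.9973 MPa
sigma_y(d3) = 43.9973 + 0.700137 / sqrt(6.1e-05) = 133.6 MPa


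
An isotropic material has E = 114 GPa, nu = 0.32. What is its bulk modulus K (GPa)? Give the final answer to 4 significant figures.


K = E / (3*(1-2*nu))
K = 114 / (3*(1-2*0.32))
K = 105.6 GPa


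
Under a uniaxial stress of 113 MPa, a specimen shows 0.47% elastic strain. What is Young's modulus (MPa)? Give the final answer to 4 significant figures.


E = sigma / epsilon
epsilon = 0.47% = 4.7e-03
E = 113 / 4.7e-03
E = 24040 MPa


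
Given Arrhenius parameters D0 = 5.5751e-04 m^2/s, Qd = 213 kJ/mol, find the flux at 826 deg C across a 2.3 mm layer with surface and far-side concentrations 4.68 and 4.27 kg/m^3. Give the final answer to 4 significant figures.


Step 1: D = D0 * exp(-Qd/(R*T))
T = 826 + 273.15 = 1099.15 K
D = 5.5751e-04 * exp(-213e3 / (8.314 * 1099.15)) = 4.20281e-14 m^2/s
Step 2: J = D * (C1 - C2) / dx
J = 4.20281e-14 * (4.68 - 4.27) / 2.3e-03
J = 7.492e-12 kg/(m^2*s)


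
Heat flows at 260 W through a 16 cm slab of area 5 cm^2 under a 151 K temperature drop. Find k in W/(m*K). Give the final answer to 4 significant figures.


k = Q*L / (A*dT)
L = 0.16 m, A = 5e-04 m^2
k = 260 * 0.16 / (5e-04 * 151)
k = 551 W/(m*K)


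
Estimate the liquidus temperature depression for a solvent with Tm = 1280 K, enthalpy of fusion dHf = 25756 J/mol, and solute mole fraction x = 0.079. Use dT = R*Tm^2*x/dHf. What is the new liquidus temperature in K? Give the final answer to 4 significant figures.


dT = R*Tm^2*x / dHf
dT = 8.314 * 1280^2 * 0.079 / 25756
dT = 41.781 K
T_new = 1280 - 41.781 = 1238 K


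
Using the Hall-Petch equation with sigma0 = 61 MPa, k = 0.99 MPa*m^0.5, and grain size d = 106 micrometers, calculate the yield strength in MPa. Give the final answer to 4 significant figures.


sigma_y = sigma0 + k / sqrt(d)
d = 106 um = 1.06e-04 m
sigma_y = 61 + 0.99 / sqrt(1.06e-04)
sigma_y = 157.2 MPa


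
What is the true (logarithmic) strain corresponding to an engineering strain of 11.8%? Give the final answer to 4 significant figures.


epsilon_true = ln(1 + epsilon_eng)
epsilon_true = ln(1 + 0.118)
epsilon_true = 0.1115


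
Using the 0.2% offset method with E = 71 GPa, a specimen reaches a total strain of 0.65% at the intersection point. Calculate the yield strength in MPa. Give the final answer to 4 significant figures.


Offset strain = 0.002
Elastic strain at yield = total_strain - offset = 6.5e-03 - 0.002 = 4.5e-03
sigma_y = E * elastic_strain = 71000 * 4.5e-03
sigma_y = 319.5 MPa


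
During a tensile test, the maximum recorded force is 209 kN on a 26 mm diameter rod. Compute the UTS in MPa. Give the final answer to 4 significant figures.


A0 = pi*(d/2)^2 = pi*(26/2)^2 = 530.929 mm^2
UTS = F_max / A0 = 209*1000 / 530.929
UTS = 393.6 MPa


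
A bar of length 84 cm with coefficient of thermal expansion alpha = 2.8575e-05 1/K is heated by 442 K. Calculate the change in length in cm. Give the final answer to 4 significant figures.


dL = L0 * alpha * dT
dL = 84 * 2.8575e-05 * 442
dL = 1.061 cm


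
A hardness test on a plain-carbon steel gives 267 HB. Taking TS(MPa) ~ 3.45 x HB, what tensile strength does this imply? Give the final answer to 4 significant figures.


TS (MPa) = 3.45 * HB
TS = 3.45 * 267
TS = 921.2 MPa


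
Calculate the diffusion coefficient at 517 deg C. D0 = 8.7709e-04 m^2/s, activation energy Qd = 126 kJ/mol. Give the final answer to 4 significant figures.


D = D0 * exp(-Qd / (R*T))
T = 790.15 K
D = 8.7709e-04 * exp(-126e3 / (8.314 * 790.15))
D = 4.104e-12 m^2/s


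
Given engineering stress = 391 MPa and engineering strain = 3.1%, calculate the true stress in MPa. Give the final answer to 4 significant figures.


sigma_true = sigma_eng * (1 + epsilon_eng)
sigma_true = 391 * (1 + 0.031)
sigma_true = 403.1 MPa


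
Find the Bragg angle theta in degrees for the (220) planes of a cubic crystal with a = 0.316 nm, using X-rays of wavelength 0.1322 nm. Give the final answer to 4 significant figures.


d = a / sqrt(h^2+k^2+l^2)
d = 0.316 / sqrt(8) = 0.111723 nm
lambda = 2*d*sin(theta)  =>  sin(theta) = lambda / (2*d)
sin(theta) = 0.1322 / (2 * 0.111723) = 0.591643
theta = 36.27 deg


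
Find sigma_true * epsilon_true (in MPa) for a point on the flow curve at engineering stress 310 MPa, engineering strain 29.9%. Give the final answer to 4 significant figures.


sigma_true = sigma_eng * (1 + epsilon_eng)
sigma_true = 310 * (1 + 0.299) = 402.69 MPa
epsilon_true = ln(1 + epsilon_eng)
epsilon_true = ln(1 + 0.299) = 0.261595
sigma_true * epsilon_true = 402.69 * 0.261595 = 105.3 MPa


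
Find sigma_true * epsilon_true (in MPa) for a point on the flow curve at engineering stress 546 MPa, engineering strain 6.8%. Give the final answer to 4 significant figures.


sigma_true = sigma_eng * (1 + epsilon_eng)
sigma_true = 546 * (1 + 0.068) = 583.128 MPa
epsilon_true = ln(1 + epsilon_eng)
epsilon_true = ln(1 + 0.068) = 0.0657877
sigma_true * epsilon_true = 583.128 * 0.0657877 = 38.36 MPa


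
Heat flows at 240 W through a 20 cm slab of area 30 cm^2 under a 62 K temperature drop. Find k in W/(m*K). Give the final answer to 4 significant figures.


k = Q*L / (A*dT)
L = 0.2 m, A = 3e-03 m^2
k = 240 * 0.2 / (3e-03 * 62)
k = 258.1 W/(m*K)


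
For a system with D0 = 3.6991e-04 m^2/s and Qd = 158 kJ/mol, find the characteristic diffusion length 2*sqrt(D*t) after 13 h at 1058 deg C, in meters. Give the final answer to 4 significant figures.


Step 1: D = D0 * exp(-Qd/(R*T))
T = 1331.15 K
D = 3.6991e-04 * exp(-158e3 / (8.314 * 1331.15)) = 2.333e-10 m^2/s
Step 2: L = 2*sqrt(D*t)
t = 13 h = 46800 s
L = 2*sqrt(2.333e-10 * 46800) = 6.609e-03 m


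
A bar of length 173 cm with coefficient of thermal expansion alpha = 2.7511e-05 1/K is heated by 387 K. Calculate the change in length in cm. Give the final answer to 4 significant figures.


dL = L0 * alpha * dT
dL = 173 * 2.7511e-05 * 387
dL = 1.842 cm


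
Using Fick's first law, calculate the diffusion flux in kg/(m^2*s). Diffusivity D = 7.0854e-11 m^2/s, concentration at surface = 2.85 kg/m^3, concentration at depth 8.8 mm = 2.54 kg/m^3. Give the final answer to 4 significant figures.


J = -D * (dC/dx) = D * (C1 - C2) / dx
J = 7.0854e-11 * (2.85 - 2.54) / 8.8e-03
J = 2.496e-09 kg/(m^2*s)


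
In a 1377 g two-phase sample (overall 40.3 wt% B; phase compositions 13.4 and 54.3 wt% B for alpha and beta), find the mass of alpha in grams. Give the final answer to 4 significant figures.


f_alpha = (C_beta - C0) / (C_beta - C_alpha)
f_alpha = (54.3 - 40.3) / (54.3 - 13.4) = 0.342298
m_alpha = f_alpha * m_total = 0.342298 * 1377 = 471.3 g


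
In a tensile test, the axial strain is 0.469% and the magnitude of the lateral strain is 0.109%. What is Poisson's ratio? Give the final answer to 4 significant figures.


nu = -epsilon_lat / epsilon_axial
Lateral strain is contraction (negative), so using magnitudes:
nu = 0.109 / 0.469
nu = 0.2324


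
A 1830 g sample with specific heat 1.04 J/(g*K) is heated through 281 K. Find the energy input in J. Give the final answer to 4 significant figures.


Q = m * cp * dT
Q = 1830 * 1.04 * 281
Q = 534800 J


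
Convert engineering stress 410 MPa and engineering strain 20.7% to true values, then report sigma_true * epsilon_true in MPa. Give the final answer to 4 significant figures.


sigma_true = sigma_eng * (1 + epsilon_eng)
sigma_true = 410 * (1 + 0.207) = 494.87 MPa
epsilon_true = ln(1 + epsilon_eng)
epsilon_true = ln(1 + 0.207) = 0.188138
sigma_true * epsilon_true = 494.87 * 0.188138 = 93.1 MPa


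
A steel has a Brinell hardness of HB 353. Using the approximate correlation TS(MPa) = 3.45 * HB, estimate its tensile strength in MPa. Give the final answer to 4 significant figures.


TS (MPa) = 3.45 * HB
TS = 3.45 * 353
TS = 1218 MPa


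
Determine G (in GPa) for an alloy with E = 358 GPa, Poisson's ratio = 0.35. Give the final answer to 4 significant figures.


G = E / (2*(1+nu))
G = 358 / (2*(1+0.35))
G = 132.6 GPa


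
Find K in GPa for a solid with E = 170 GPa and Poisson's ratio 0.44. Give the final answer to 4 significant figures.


K = E / (3*(1-2*nu))
K = 170 / (3*(1-2*0.44))
K = 472.2 GPa


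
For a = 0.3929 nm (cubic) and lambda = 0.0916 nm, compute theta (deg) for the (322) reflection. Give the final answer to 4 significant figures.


d = a / sqrt(h^2+k^2+l^2)
d = 0.3929 / sqrt(17) = 0.0952922 nm
lambda = 2*d*sin(theta)  =>  sin(theta) = lambda / (2*d)
sin(theta) = 0.0916 / (2 * 0.0952922) = 0.480627
theta = 28.73 deg


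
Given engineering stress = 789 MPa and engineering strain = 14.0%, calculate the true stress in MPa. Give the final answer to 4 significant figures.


sigma_true = sigma_eng * (1 + epsilon_eng)
sigma_true = 789 * (1 + 0.14)
sigma_true = 899.5 MPa


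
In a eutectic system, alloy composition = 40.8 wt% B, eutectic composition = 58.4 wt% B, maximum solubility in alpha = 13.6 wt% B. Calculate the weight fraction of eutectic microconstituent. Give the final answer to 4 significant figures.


f_primary = (C_e - C0) / (C_e - C_alpha_max)
f_primary = (58.4 - 40.8) / (58.4 - 13.6)
f_primary = 0.392857
f_eutectic = 1 - 0.392857 = 0.6071


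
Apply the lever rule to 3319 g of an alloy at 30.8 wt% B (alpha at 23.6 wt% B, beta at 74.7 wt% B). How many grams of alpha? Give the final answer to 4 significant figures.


f_alpha = (C_beta - C0) / (C_beta - C_alpha)
f_alpha = (74.7 - 30.8) / (74.7 - 23.6) = 0.8591
m_alpha = f_alpha * m_total = 0.8591 * 3319 = 2851 g


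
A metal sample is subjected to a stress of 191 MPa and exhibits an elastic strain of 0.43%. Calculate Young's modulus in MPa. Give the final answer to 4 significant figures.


E = sigma / epsilon
epsilon = 0.43% = 4.3e-03
E = 191 / 4.3e-03
E = 44420 MPa


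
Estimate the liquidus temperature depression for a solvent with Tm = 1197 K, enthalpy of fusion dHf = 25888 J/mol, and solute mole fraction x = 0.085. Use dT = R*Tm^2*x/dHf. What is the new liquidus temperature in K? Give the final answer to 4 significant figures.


dT = R*Tm^2*x / dHf
dT = 8.314 * 1197^2 * 0.085 / 25888
dT = 39.1128 K
T_new = 1197 - 39.1128 = 1158 K


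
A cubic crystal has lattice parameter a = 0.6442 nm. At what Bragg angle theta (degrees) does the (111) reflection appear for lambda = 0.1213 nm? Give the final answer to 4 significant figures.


d = a / sqrt(h^2+k^2+l^2)
d = 0.6442 / sqrt(3) = 0.371929 nm
lambda = 2*d*sin(theta)  =>  sin(theta) = lambda / (2*d)
sin(theta) = 0.1213 / (2 * 0.371929) = 0.163069
theta = 9.385 deg


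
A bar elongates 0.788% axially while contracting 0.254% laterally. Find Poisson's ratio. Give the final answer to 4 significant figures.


nu = -epsilon_lat / epsilon_axial
Lateral strain is contraction (negative), so using magnitudes:
nu = 0.254 / 0.788
nu = 0.3223


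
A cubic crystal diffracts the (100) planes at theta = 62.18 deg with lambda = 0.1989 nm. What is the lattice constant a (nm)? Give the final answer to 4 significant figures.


d = lambda / (2*sin(theta))
d = 0.1989 / (2*sin(62.18 deg))
d = 0.112447 nm
a = d * sqrt(h^2+k^2+l^2) = 0.112447 * sqrt(1)
a = 0.1124 nm


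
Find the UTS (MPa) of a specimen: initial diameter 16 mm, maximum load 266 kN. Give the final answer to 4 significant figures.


A0 = pi*(d/2)^2 = pi*(16/2)^2 = 201.062 mm^2
UTS = F_max / A0 = 266*1000 / 201.062
UTS = 1323 MPa


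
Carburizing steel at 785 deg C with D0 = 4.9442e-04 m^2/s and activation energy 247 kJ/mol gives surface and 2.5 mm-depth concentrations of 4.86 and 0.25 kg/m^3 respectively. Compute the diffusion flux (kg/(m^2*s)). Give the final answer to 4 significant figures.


Step 1: D = D0 * exp(-Qd/(R*T))
T = 785 + 273.15 = 1058.15 K
D = 4.9442e-04 * exp(-247e3 / (8.314 * 1058.15)) = 3.16752e-16 m^2/s
Step 2: J = D * (C1 - C2) / dx
J = 3.16752e-16 * (4.86 - 0.25) / 2.5e-03
J = 5.841e-13 kg/(m^2*s)


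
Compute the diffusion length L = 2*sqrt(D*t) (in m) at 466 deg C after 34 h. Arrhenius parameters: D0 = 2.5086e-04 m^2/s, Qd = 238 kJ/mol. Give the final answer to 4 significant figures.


Step 1: D = D0 * exp(-Qd/(R*T))
T = 739.15 K
D = 2.5086e-04 * exp(-238e3 / (8.314 * 739.15)) = 3.7994e-21 m^2/s
Step 2: L = 2*sqrt(D*t)
t = 34 h = 122400 s
L = 2*sqrt(3.7994e-21 * 122400) = 4.313e-08 m


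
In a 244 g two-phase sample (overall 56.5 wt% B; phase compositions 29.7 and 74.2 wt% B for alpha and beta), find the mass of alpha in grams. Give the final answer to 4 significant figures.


f_alpha = (C_beta - C0) / (C_beta - C_alpha)
f_alpha = (74.2 - 56.5) / (74.2 - 29.7) = 0.397753
m_alpha = f_alpha * m_total = 0.397753 * 244 = 97.05 g


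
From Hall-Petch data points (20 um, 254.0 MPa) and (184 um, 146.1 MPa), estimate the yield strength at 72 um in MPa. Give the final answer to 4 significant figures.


sigma_y = sigma0 + k / sqrt(d)
1/sqrt(d1) = 1/sqrt(2e-05) = 223.607;  1/sqrt(d2) = 73.721
k = (sigma1 - sigma2) / (1/sqrt(d1) - 1/sqrt(d2)) = (254.0 - 146.1) / (223.607 - 73.721) = 0.719881 MPa*m^0.5
sigma0 = sigma1 - k/sqrt(d1) = 254.0 - 0.719881*223.607 = 93.0296 MPa
sigma_y(d3) = 93.0296 + 0.719881 / sqrt(7.2e-05) = 177.9 MPa


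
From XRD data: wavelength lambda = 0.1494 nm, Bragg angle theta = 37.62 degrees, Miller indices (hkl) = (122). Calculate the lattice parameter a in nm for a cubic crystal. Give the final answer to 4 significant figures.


d = lambda / (2*sin(theta))
d = 0.1494 / (2*sin(37.62 deg))
d = 0.122374 nm
a = d * sqrt(h^2+k^2+l^2) = 0.122374 * sqrt(9)
a = 0.3671 nm


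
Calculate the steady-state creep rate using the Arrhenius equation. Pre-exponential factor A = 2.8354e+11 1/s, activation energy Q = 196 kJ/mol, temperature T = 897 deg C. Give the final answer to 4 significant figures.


rate = A * exp(-Q / (R*T))
T = 897 + 273.15 = 1170.15 K
rate = 2.8354e+11 * exp(-196e3 / (8.314 * 1170.15))
rate = 504.7 1/s


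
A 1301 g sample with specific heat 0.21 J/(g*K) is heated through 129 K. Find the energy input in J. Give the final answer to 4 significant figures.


Q = m * cp * dT
Q = 1301 * 0.21 * 129
Q = 35240 J


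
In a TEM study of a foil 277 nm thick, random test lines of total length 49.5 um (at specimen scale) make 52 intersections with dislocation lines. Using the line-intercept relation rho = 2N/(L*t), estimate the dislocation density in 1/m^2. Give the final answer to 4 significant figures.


rho = 2N / (L * t)
L = 49.5 um = 4.95e-05 m, t = 277 nm = 2.77e-07 m
rho = 2 * 52 / (4.95e-05 * 2.77e-07)
rho = 7.585e+12 1/m^2


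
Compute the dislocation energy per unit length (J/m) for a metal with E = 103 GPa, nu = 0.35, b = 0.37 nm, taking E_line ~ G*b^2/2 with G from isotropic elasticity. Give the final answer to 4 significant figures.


Step 1: G = E / (2*(1+nu))
G = 103 / (2*(1+0.35)) = 38.1481 GPa = 3.81481e+10 Pa
Step 2: E_line = G*b^2/2
b = 0.37 nm = 3.7e-10 m
E_line = 0.5 * 3.81481e+10 * (3.7e-10)^2 = 2.611e-09 J/m


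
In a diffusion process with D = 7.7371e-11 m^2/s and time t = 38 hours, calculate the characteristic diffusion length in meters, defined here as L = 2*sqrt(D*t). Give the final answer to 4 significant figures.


t = 38 hr = 136800 s
Diffusion length = 2*sqrt(D*t)
= 2*sqrt(7.7371e-11 * 136800)
= 6.507e-03 m


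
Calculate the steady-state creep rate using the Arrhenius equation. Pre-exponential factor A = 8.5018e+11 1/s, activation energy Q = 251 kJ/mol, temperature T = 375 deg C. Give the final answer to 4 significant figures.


rate = A * exp(-Q / (R*T))
T = 375 + 273.15 = 648.15 K
rate = 8.5018e+11 * exp(-251e3 / (8.314 * 648.15))
rate = 5.019e-09 1/s


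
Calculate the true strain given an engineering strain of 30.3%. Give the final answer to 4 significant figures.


epsilon_true = ln(1 + epsilon_eng)
epsilon_true = ln(1 + 0.303)
epsilon_true = 0.2647


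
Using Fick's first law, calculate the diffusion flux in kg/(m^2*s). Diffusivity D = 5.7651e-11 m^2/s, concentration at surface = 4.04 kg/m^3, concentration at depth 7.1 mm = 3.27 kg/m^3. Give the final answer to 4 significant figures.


J = -D * (dC/dx) = D * (C1 - C2) / dx
J = 5.7651e-11 * (4.04 - 3.27) / 7.1e-03
J = 6.252e-09 kg/(m^2*s)


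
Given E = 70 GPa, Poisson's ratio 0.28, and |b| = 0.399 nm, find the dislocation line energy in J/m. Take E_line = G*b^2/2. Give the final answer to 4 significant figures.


Step 1: G = E / (2*(1+nu))
G = 70 / (2*(1+0.28)) = 27.3438 GPa = 2.73438e+10 Pa
Step 2: E_line = G*b^2/2
b = 0.399 nm = 3.99e-10 m
E_line = 0.5 * 2.73438e+10 * (3.99e-10)^2 = 2.177e-09 J/m


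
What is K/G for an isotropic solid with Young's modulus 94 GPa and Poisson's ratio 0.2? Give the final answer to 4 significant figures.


G = E / (2*(1+nu))
G = 94 / (2*(1+0.2)) = 39.1667 GPa
K = E / (3*(1-2*nu))
K = 94 / (3*(1-2*0.2)) = 52.2222 GPa
K/G = 52.2222 / 39.1667 = 1.333


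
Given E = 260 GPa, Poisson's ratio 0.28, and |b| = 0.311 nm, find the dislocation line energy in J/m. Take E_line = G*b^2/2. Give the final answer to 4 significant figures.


Step 1: G = E / (2*(1+nu))
G = 260 / (2*(1+0.28)) = 101.563 GPa = 1.01563e+11 Pa
Step 2: E_line = G*b^2/2
b = 0.311 nm = 3.11e-10 m
E_line = 0.5 * 1.01563e+11 * (3.11e-10)^2 = 4.912e-09 J/m


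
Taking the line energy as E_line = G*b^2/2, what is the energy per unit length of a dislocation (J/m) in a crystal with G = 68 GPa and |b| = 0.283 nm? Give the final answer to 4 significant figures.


E = G*b^2/2
b = 0.283 nm = 2.83e-10 m
G = 68 GPa = 6.8e+10 Pa
E = 0.5 * 6.8e+10 * (2.83e-10)^2
E = 2.723e-09 J/m


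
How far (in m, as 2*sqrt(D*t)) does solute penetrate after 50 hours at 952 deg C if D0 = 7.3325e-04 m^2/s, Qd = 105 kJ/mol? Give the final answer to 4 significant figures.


Step 1: D = D0 * exp(-Qd/(R*T))
T = 1225.15 K
D = 7.3325e-04 * exp(-105e3 / (8.314 * 1225.15)) = 2.44559e-08 m^2/s
Step 2: L = 2*sqrt(D*t)
t = 50 h = 180000 s
L = 2*sqrt(2.44559e-08 * 180000) = 0.1327 m


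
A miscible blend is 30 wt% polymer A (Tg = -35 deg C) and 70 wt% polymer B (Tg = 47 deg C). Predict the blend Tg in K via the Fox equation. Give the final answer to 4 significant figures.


1/Tg = w1/Tg1 + w2/Tg2 (in Kelvin)
Tg1 = 238.15 K, Tg2 = 320.15 K
1/Tg = 0.3/238.15 + 0.7/320.15
Tg = 290.2 K


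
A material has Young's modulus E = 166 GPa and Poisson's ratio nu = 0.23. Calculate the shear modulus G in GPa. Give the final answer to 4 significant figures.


G = E / (2*(1+nu))
G = 166 / (2*(1+0.23))
G = 67.48 GPa


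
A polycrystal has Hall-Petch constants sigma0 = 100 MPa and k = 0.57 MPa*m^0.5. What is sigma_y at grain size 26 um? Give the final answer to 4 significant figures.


sigma_y = sigma0 + k / sqrt(d)
d = 26 um = 2.6e-05 m
sigma_y = 100 + 0.57 / sqrt(2.6e-05)
sigma_y = 211.8 MPa


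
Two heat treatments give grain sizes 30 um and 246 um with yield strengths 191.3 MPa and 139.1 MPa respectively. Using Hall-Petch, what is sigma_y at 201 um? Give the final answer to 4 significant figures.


sigma_y = sigma0 + k / sqrt(d)
1/sqrt(d1) = 1/sqrt(3e-05) = 182.574;  1/sqrt(d2) = 63.7577
k = (sigma1 - sigma2) / (1/sqrt(d1) - 1/sqrt(d2)) = (191.3 - 139.1) / (182.574 - 63.7577) = 0.439333 MPa*m^0.5
sigma0 = sigma1 - k/sqrt(d1) = 191.3 - 0.439333*182.574 = 111.089 MPa
sigma_y(d3) = 111.089 + 0.439333 / sqrt(2.01e-04) = 142.1 MPa


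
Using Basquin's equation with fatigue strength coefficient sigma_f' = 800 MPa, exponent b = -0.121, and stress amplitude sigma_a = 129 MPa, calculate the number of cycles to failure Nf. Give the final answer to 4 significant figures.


sigma_a = sigma_f' * (2*Nf)^b
2*Nf = (sigma_a / sigma_f')^(1/b)
2*Nf = (129 / 800)^(1/-0.121)
2*Nf = 3.54478e+06
Nf = 1.772e+06 cycles


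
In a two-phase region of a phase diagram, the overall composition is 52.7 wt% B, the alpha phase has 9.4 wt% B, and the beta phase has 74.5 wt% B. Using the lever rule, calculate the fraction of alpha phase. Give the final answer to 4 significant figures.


f_alpha = (C_beta - C0) / (C_beta - C_alpha)
f_alpha = (74.5 - 52.7) / (74.5 - 9.4)
f_alpha = 0.3349


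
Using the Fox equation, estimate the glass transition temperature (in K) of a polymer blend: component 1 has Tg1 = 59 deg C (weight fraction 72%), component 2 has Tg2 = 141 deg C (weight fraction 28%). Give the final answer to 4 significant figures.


1/Tg = w1/Tg1 + w2/Tg2 (in Kelvin)
Tg1 = 332.15 K, Tg2 = 414.15 K
1/Tg = 0.72/332.15 + 0.28/414.15
Tg = 351.6 K


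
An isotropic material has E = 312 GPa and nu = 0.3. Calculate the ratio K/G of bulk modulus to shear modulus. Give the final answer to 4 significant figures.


G = E / (2*(1+nu))
G = 312 / (2*(1+0.3)) = 120 GPa
K = E / (3*(1-2*nu))
K = 312 / (3*(1-2*0.3)) = 260 GPa
K/G = 260 / 120 = 2.167


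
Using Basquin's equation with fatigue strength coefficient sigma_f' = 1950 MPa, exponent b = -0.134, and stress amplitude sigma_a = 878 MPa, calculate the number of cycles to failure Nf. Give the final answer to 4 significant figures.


sigma_a = sigma_f' * (2*Nf)^b
2*Nf = (sigma_a / sigma_f')^(1/b)
2*Nf = (878 / 1950)^(1/-0.134)
2*Nf = 385.585
Nf = 192.8 cycles


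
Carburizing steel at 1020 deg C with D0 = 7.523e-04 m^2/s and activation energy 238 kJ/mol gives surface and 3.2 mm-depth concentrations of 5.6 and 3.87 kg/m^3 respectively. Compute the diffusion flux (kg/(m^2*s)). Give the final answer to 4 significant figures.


Step 1: D = D0 * exp(-Qd/(R*T))
T = 1020 + 273.15 = 1293.15 K
D = 7.523e-04 * exp(-238e3 / (8.314 * 1293.15)) = 1.82991e-13 m^2/s
Step 2: J = D * (C1 - C2) / dx
J = 1.82991e-13 * (5.6 - 3.87) / 3.2e-03
J = 9.893e-11 kg/(m^2*s)


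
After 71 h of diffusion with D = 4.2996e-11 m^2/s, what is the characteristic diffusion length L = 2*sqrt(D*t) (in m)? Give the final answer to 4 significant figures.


t = 71 hr = 255600 s
Diffusion length = 2*sqrt(D*t)
= 2*sqrt(4.2996e-11 * 255600)
= 6.63e-03 m


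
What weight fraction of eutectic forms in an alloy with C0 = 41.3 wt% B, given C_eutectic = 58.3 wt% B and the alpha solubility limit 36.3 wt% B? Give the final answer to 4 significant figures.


f_primary = (C_e - C0) / (C_e - C_alpha_max)
f_primary = (58.3 - 41.3) / (58.3 - 36.3)
f_primary = 0.772727
f_eutectic = 1 - 0.772727 = 0.2273


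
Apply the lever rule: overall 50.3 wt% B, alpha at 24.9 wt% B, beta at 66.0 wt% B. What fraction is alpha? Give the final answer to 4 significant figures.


f_alpha = (C_beta - C0) / (C_beta - C_alpha)
f_alpha = (66.0 - 50.3) / (66.0 - 24.9)
f_alpha = 0.382


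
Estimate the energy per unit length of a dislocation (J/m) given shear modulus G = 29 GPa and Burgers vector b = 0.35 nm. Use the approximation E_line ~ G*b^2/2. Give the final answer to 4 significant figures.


E = G*b^2/2
b = 0.35 nm = 3.5e-10 m
G = 29 GPa = 2.9e+10 Pa
E = 0.5 * 2.9e+10 * (3.5e-10)^2
E = 1.776e-09 J/m


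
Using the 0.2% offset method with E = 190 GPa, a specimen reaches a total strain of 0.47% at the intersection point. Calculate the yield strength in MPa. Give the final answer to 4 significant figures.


Offset strain = 0.002
Elastic strain at yield = total_strain - offset = 4.7e-03 - 0.002 = 2.7e-03
sigma_y = E * elastic_strain = 190000 * 2.7e-03
sigma_y = 513 MPa


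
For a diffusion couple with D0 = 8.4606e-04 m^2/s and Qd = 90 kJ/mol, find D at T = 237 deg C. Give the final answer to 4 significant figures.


D = D0 * exp(-Qd / (R*T))
T = 510.15 K
D = 8.4606e-04 * exp(-90e3 / (8.314 * 510.15))
D = 5.151e-13 m^2/s


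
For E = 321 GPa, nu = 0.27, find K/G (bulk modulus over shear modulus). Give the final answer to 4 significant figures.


G = E / (2*(1+nu))
G = 321 / (2*(1+0.27)) = 126.378 GPa
K = E / (3*(1-2*nu))
K = 321 / (3*(1-2*0.27)) = 232.609 GPa
K/G = 232.609 / 126.378 = 1.841


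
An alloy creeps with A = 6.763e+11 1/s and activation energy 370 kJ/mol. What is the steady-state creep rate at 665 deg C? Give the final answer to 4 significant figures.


rate = A * exp(-Q / (R*T))
T = 665 + 273.15 = 938.15 K
rate = 6.763e+11 * exp(-370e3 / (8.314 * 938.15))
rate = 1.692e-09 1/s


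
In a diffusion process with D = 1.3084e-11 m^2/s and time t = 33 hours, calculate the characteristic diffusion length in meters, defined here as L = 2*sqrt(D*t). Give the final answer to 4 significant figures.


t = 33 hr = 118800 s
Diffusion length = 2*sqrt(D*t)
= 2*sqrt(1.3084e-11 * 118800)
= 2.493e-03 m


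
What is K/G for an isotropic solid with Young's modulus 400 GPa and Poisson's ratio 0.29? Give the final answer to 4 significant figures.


G = E / (2*(1+nu))
G = 400 / (2*(1+0.29)) = 155.039 GPa
K = E / (3*(1-2*nu))
K = 400 / (3*(1-2*0.29)) = 317.46 GPa
K/G = 317.46 / 155.039 = 2.048


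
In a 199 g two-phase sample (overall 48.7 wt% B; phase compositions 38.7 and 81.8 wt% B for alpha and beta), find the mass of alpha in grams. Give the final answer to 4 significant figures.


f_alpha = (C_beta - C0) / (C_beta - C_alpha)
f_alpha = (81.8 - 48.7) / (81.8 - 38.7) = 0.767981
m_alpha = f_alpha * m_total = 0.767981 * 199 = 152.8 g


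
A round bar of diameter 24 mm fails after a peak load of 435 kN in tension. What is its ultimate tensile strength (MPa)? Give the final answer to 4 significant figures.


A0 = pi*(d/2)^2 = pi*(24/2)^2 = 452.389 mm^2
UTS = F_max / A0 = 435*1000 / 452.389
UTS = 961.6 MPa


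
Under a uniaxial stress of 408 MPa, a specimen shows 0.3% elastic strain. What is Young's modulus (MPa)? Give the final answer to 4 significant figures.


E = sigma / epsilon
epsilon = 0.3% = 3e-03
E = 408 / 3e-03
E = 136000 MPa


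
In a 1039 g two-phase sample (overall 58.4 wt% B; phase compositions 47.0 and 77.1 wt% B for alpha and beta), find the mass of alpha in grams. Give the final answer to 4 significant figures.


f_alpha = (C_beta - C0) / (C_beta - C_alpha)
f_alpha = (77.1 - 58.4) / (77.1 - 47.0) = 0.621262
m_alpha = f_alpha * m_total = 0.621262 * 1039 = 645.5 g


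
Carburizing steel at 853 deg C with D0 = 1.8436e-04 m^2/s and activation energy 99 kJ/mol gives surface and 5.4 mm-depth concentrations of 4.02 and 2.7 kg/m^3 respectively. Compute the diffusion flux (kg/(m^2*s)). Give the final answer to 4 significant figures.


Step 1: D = D0 * exp(-Qd/(R*T))
T = 853 + 273.15 = 1126.15 K
D = 1.8436e-04 * exp(-99e3 / (8.314 * 1126.15)) = 4.7157e-09 m^2/s
Step 2: J = D * (C1 - C2) / dx
J = 4.7157e-09 * (4.02 - 2.7) / 5.4e-03
J = 1.153e-06 kg/(m^2*s)


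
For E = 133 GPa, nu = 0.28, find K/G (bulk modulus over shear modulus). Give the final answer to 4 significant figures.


G = E / (2*(1+nu))
G = 133 / (2*(1+0.28)) = 51.9531 GPa
K = E / (3*(1-2*nu))
K = 133 / (3*(1-2*0.28)) = 100.758 GPa
K/G = 100.758 / 51.9531 = 1.939


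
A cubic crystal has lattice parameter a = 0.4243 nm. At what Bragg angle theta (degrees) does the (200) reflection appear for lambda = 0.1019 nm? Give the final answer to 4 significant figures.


d = a / sqrt(h^2+k^2+l^2)
d = 0.4243 / sqrt(4) = 0.21215 nm
lambda = 2*d*sin(theta)  =>  sin(theta) = lambda / (2*d)
sin(theta) = 0.1019 / (2 * 0.21215) = 0.24016
theta = 13.9 deg


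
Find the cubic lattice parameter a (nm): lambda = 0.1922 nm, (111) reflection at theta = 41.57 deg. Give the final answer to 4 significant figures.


d = lambda / (2*sin(theta))
d = 0.1922 / (2*sin(41.57 deg))
d = 0.14483 nm
a = d * sqrt(h^2+k^2+l^2) = 0.14483 * sqrt(3)
a = 0.2509 nm


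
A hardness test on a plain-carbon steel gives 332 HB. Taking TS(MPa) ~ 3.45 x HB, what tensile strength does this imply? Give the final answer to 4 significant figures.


TS (MPa) = 3.45 * HB
TS = 3.45 * 332
TS = 1145 MPa


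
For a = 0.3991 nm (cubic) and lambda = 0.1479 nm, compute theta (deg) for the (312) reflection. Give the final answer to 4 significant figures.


d = a / sqrt(h^2+k^2+l^2)
d = 0.3991 / sqrt(14) = 0.106664 nm
lambda = 2*d*sin(theta)  =>  sin(theta) = lambda / (2*d)
sin(theta) = 0.1479 / (2 * 0.106664) = 0.693299
theta = 43.89 deg


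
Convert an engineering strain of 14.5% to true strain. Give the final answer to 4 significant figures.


epsilon_true = ln(1 + epsilon_eng)
epsilon_true = ln(1 + 0.145)
epsilon_true = 0.1354


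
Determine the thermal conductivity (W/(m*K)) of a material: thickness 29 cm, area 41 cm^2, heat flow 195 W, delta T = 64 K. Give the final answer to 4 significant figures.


k = Q*L / (A*dT)
L = 0.29 m, A = 4.1e-03 m^2
k = 195 * 0.29 / (4.1e-03 * 64)
k = 215.5 W/(m*K)


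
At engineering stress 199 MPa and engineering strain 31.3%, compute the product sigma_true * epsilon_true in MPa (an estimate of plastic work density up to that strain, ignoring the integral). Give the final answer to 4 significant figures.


sigma_true = sigma_eng * (1 + epsilon_eng)
sigma_true = 199 * (1 + 0.313) = 261.287 MPa
epsilon_true = ln(1 + epsilon_eng)
epsilon_true = ln(1 + 0.313) = 0.272315
sigma_true * epsilon_true = 261.287 * 0.272315 = 71.15 MPa


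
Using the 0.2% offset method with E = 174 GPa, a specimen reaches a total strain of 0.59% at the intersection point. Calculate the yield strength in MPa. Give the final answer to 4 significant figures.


Offset strain = 0.002
Elastic strain at yield = total_strain - offset = 5.9e-03 - 0.002 = 3.9e-03
sigma_y = E * elastic_strain = 174000 * 3.9e-03
sigma_y = 678.6 MPa


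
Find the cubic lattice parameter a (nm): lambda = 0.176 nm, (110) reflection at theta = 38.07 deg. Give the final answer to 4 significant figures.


d = lambda / (2*sin(theta))
d = 0.176 / (2*sin(38.07 deg))
d = 0.142713 nm
a = d * sqrt(h^2+k^2+l^2) = 0.142713 * sqrt(2)
a = 0.2018 nm


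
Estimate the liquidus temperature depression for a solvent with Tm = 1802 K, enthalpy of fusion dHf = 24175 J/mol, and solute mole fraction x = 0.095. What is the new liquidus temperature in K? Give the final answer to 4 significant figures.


dT = R*Tm^2*x / dHf
dT = 8.314 * 1802^2 * 0.095 / 24175
dT = 106.091 K
T_new = 1802 - 106.091 = 1696 K


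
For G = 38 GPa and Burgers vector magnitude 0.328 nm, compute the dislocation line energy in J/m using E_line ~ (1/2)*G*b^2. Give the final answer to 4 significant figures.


E = G*b^2/2
b = 0.328 nm = 3.28e-10 m
G = 38 GPa = 3.8e+10 Pa
E = 0.5 * 3.8e+10 * (3.28e-10)^2
E = 2.044e-09 J/m


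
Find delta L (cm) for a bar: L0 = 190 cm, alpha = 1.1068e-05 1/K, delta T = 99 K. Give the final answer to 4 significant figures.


dL = L0 * alpha * dT
dL = 190 * 1.1068e-05 * 99
dL = 0.2082 cm


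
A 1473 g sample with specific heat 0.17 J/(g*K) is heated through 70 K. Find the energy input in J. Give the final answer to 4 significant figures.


Q = m * cp * dT
Q = 1473 * 0.17 * 70
Q = 17530 J


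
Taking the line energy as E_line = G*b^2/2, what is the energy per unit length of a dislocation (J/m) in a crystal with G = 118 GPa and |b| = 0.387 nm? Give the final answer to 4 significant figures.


E = G*b^2/2
b = 0.387 nm = 3.87e-10 m
G = 118 GPa = 1.18e+11 Pa
E = 0.5 * 1.18e+11 * (3.87e-10)^2
E = 8.836e-09 J/m
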